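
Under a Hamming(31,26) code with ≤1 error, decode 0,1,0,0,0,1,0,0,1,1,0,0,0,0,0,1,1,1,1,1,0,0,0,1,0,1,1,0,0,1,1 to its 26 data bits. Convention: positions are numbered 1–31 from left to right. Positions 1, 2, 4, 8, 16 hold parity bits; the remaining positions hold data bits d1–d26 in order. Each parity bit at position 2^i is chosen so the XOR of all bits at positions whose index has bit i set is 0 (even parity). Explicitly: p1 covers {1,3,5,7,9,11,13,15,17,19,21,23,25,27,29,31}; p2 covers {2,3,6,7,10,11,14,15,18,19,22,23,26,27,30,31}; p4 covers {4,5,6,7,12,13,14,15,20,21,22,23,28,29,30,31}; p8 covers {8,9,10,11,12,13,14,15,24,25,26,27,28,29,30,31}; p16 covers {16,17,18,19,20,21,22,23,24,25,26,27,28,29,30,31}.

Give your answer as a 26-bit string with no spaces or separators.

s1 (pos 1,3,5,7,9,11,13,15,17,19,21,23,25,27,29,31): 0⊕0⊕0⊕0⊕1⊕0⊕0⊕0⊕1⊕1⊕0⊕0⊕0⊕1⊕0⊕1 = 1
s2 (pos 2,3,6,7,10,11,14,15,18,19,22,23,26,27,30,31): 1⊕0⊕1⊕0⊕1⊕0⊕0⊕0⊕1⊕1⊕0⊕0⊕1⊕1⊕1⊕1 = 1
s4 (pos 4,5,6,7,12,13,14,15,20,21,22,23,28,29,30,31): 0⊕0⊕1⊕0⊕0⊕0⊕0⊕0⊕1⊕0⊕0⊕0⊕0⊕0⊕1⊕1 = 0
s8 (pos 8,9,10,11,12,13,14,15,24,25,26,27,28,29,30,31): 0⊕1⊕1⊕0⊕0⊕0⊕0⊕0⊕1⊕0⊕1⊕1⊕0⊕0⊕1⊕1 = 1
s16 (pos 16,17,18,19,20,21,22,23,24,25,26,27,28,29,30,31): 1⊕1⊕1⊕1⊕1⊕0⊕0⊕0⊕1⊕0⊕1⊕1⊕0⊕0⊕1⊕1 = 0
Syndrome s16…s1 = 01011 → error at position 11.
Flip position 11: 0100010011000001111100010110011 → 0100010011100001111100010110011
Read data bits from positions 3,5,6,7,9,10,11,12,13,14,15,17,18,19,20,21,22,23,24,25,26,27,28,29,30,31: 00101110000111100010110011

00101110000111100010110011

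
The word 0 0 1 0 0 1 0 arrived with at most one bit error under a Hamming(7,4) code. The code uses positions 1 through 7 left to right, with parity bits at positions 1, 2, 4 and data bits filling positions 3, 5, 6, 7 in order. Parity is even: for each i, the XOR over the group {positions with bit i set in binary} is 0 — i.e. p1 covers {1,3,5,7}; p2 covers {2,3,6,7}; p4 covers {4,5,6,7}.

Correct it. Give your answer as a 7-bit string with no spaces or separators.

0010110

s1 (pos 1,3,5,7): 0⊕1⊕0⊕0 = 1
s2 (pos 2,3,6,7): 0⊕1⊕1⊕0 = 0
s4 (pos 4,5,6,7): 0⊕0⊕1⊕0 = 1
Syndrome s4…s1 = 101 → error at position 5.
Flip position 5: 0010010 → 0010110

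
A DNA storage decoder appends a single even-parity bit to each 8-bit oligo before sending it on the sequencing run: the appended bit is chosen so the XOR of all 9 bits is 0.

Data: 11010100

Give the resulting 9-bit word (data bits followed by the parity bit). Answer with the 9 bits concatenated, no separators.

XOR of the 8 data bits: 1⊕1⊕0⊕1⊕0⊕1⊕0⊕0 = 0
Parity bit = 0 (so all 9 bits XOR to 0).

110101000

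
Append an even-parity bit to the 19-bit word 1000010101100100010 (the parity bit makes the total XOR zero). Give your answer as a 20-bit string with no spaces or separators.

XOR of the 19 data bits: 1⊕0⊕0⊕0⊕0⊕1⊕0⊕1⊕0⊕1⊕1⊕0⊕0⊕1⊕0⊕0⊕0⊕1⊕0 = 1
Parity bit = 1 (so all 20 bits XOR to 0).

10000101011001000101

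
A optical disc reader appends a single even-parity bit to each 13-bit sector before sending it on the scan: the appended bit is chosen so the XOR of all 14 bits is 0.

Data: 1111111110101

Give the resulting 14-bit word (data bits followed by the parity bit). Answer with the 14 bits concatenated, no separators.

11111111101011

XOR of the 13 data bits: 1⊕1⊕1⊕1⊕1⊕1⊕1⊕1⊕1⊕0⊕1⊕0⊕1 = 1
Parity bit = 1 (so all 14 bits XOR to 0).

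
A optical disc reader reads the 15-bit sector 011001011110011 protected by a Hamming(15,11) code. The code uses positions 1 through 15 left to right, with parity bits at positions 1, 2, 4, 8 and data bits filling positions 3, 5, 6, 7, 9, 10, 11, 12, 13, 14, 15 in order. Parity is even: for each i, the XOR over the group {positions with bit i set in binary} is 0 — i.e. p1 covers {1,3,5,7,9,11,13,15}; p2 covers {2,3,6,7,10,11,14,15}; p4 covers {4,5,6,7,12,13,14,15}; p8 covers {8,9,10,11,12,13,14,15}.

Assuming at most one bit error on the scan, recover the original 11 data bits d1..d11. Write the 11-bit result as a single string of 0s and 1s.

10001110011

s1 (pos 1,3,5,7,9,11,13,15): 0⊕1⊕0⊕0⊕1⊕1⊕0⊕1 = 0
s2 (pos 2,3,6,7,10,11,14,15): 1⊕1⊕1⊕0⊕1⊕1⊕1⊕1 = 1
s4 (pos 4,5,6,7,12,13,14,15): 0⊕0⊕1⊕0⊕0⊕0⊕1⊕1 = 1
s8 (pos 8,9,10,11,12,13,14,15): 1⊕1⊕1⊕1⊕0⊕0⊕1⊕1 = 0
Syndrome s8…s1 = 0110 → error at position 6.
Flip position 6: 011001011110011 → 011000011110011
Read data bits from positions 3,5,6,7,9,10,11,12,13,14,15: 10001110011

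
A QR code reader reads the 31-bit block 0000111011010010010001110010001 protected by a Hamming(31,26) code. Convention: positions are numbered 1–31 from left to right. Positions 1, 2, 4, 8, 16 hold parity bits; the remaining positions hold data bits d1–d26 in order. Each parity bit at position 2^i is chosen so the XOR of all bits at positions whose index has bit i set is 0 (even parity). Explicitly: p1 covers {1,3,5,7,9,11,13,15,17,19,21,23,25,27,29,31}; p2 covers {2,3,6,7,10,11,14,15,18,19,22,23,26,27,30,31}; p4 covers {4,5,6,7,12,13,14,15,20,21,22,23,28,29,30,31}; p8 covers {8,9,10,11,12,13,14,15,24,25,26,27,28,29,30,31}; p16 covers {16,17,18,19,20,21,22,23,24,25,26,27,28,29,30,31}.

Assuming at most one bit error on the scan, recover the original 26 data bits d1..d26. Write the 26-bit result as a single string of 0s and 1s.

s1 (pos 1,3,5,7,9,11,13,15,17,19,21,23,25,27,29,31): 0⊕0⊕1⊕1⊕1⊕0⊕0⊕1⊕0⊕0⊕0⊕1⊕0⊕1⊕0⊕1 = 1
s2 (pos 2,3,6,7,10,11,14,15,18,19,22,23,26,27,30,31): 0⊕0⊕1⊕1⊕1⊕0⊕0⊕1⊕1⊕0⊕1⊕1⊕0⊕1⊕0⊕1 = 1
s4 (pos 4,5,6,7,12,13,14,15,20,21,22,23,28,29,30,31): 0⊕1⊕1⊕1⊕1⊕0⊕0⊕1⊕0⊕0⊕1⊕1⊕0⊕0⊕0⊕1 = 0
s8 (pos 8,9,10,11,12,13,14,15,24,25,26,27,28,29,30,31): 0⊕1⊕1⊕0⊕1⊕0⊕0⊕1⊕1⊕0⊕0⊕1⊕0⊕0⊕0⊕1 = 1
s16 (pos 16,17,18,19,20,21,22,23,24,25,26,27,28,29,30,31): 0⊕0⊕1⊕0⊕0⊕0⊕1⊕1⊕1⊕0⊕0⊕1⊕0⊕0⊕0⊕1 = 0
Syndrome s16…s1 = 01011 → error at position 11.
Flip position 11: 0000111011010010010001110010001 → 0000111011110010010001110010001
Read data bits from positions 3,5,6,7,9,10,11,12,13,14,15,17,18,19,20,21,22,23,24,25,26,27,28,29,30,31: 01111111001010001110010001

01111111001010001110010001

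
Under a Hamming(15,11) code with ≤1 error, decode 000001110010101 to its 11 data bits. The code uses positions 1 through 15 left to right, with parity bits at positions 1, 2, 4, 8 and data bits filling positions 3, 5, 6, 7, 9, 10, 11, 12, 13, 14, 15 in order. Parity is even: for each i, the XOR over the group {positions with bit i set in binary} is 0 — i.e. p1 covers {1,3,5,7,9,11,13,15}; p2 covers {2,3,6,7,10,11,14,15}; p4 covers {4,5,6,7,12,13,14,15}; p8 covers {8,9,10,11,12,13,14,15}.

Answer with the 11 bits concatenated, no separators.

s1 (pos 1,3,5,7,9,11,13,15): 0⊕0⊕0⊕1⊕0⊕1⊕1⊕1 = 0
s2 (pos 2,3,6,7,10,11,14,15): 0⊕0⊕1⊕1⊕0⊕1⊕0⊕1 = 0
s4 (pos 4,5,6,7,12,13,14,15): 0⊕0⊕1⊕1⊕0⊕1⊕0⊕1 = 0
s8 (pos 8,9,10,11,12,13,14,15): 1⊕0⊕0⊕1⊕0⊕1⊕0⊕1 = 0
Syndrome s8…s1 = 0000 → no error.
Read data bits from positions 3,5,6,7,9,10,11,12,13,14,15: 00110010101

00110010101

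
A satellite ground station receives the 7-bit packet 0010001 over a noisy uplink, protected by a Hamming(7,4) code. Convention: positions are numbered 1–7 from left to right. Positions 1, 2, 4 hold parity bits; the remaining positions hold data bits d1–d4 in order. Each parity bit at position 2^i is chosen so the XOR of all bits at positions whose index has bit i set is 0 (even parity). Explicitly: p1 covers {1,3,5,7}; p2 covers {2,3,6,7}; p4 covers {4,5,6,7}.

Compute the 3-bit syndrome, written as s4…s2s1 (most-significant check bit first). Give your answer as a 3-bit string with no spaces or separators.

s1 (pos 1,3,5,7): 0⊕1⊕0⊕1 = 0
s2 (pos 2,3,6,7): 0⊕1⊕0⊕1 = 0
s4 (pos 4,5,6,7): 0⊕0⊕0⊕1 = 1
Syndrome s4…s1 = 100 → error at position 4.

100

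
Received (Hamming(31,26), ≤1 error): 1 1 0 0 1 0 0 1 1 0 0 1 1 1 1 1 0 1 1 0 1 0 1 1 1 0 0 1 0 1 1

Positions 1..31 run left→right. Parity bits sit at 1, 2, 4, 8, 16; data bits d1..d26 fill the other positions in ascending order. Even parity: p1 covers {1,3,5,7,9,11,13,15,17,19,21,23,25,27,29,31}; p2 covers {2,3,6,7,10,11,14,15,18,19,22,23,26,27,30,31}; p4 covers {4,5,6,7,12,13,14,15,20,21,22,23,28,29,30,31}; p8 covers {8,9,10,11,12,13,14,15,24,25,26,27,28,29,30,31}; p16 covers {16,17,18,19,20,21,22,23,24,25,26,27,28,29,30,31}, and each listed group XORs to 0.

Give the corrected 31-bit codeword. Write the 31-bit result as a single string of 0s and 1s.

s1 (pos 1,3,5,7,9,11,13,15,17,19,21,23,25,27,29,31): 1⊕0⊕1⊕0⊕1⊕0⊕1⊕1⊕0⊕1⊕1⊕1⊕1⊕0⊕0⊕1 = 0
s2 (pos 2,3,6,7,10,11,14,15,18,19,22,23,26,27,30,31): 1⊕0⊕0⊕0⊕0⊕0⊕1⊕1⊕1⊕1⊕0⊕1⊕0⊕0⊕1⊕1 = 0
s4 (pos 4,5,6,7,12,13,14,15,20,21,22,23,28,29,30,31): 0⊕1⊕0⊕0⊕1⊕1⊕1⊕1⊕0⊕1⊕0⊕1⊕1⊕0⊕1⊕1 = 0
s8 (pos 8,9,10,11,12,13,14,15,24,25,26,27,28,29,30,31): 1⊕1⊕0⊕0⊕1⊕1⊕1⊕1⊕1⊕1⊕0⊕0⊕1⊕0⊕1⊕1 = 1
s16 (pos 16,17,18,19,20,21,22,23,24,25,26,27,28,29,30,31): 1⊕0⊕1⊕1⊕0⊕1⊕0⊕1⊕1⊕1⊕0⊕0⊕1⊕0⊕1⊕1 = 0
Syndrome s16…s1 = 01000 → error at position 8.
Flip position 8: 1100100110011111011010111001011 → 1100100010011111011010111001011

1100100010011111011010111001011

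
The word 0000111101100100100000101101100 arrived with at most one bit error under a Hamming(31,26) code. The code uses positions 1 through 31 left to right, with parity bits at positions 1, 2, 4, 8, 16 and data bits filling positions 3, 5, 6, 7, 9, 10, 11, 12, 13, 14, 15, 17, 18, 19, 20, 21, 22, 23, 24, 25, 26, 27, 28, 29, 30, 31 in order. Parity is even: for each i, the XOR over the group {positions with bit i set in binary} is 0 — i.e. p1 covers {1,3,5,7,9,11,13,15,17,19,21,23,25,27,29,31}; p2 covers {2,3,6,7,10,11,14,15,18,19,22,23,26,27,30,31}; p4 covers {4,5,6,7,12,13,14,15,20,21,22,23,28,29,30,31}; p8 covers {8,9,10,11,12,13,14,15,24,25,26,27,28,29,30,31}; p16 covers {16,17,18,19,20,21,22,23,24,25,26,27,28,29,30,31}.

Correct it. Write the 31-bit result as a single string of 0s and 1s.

0000110101100100100000101101100

s1 (pos 1,3,5,7,9,11,13,15,17,19,21,23,25,27,29,31): 0⊕0⊕1⊕1⊕0⊕1⊕0⊕0⊕1⊕0⊕0⊕1⊕1⊕0⊕1⊕0 = 1
s2 (pos 2,3,6,7,10,11,14,15,18,19,22,23,26,27,30,31): 0⊕0⊕1⊕1⊕1⊕1⊕1⊕0⊕0⊕0⊕0⊕1⊕1⊕0⊕0⊕0 = 1
s4 (pos 4,5,6,7,12,13,14,15,20,21,22,23,28,29,30,31): 0⊕1⊕1⊕1⊕0⊕0⊕1⊕0⊕0⊕0⊕0⊕1⊕1⊕1⊕0⊕0 = 1
s8 (pos 8,9,10,11,12,13,14,15,24,25,26,27,28,29,30,31): 1⊕0⊕1⊕1⊕0⊕0⊕1⊕0⊕0⊕1⊕1⊕0⊕1⊕1⊕0⊕0 = 0
s16 (pos 16,17,18,19,20,21,22,23,24,25,26,27,28,29,30,31): 0⊕1⊕0⊕0⊕0⊕0⊕0⊕1⊕0⊕1⊕1⊕0⊕1⊕1⊕0⊕0 = 0
Syndrome s16…s1 = 00111 → error at position 7.
Flip position 7: 0000111101100100100000101101100 → 0000110101100100100000101101100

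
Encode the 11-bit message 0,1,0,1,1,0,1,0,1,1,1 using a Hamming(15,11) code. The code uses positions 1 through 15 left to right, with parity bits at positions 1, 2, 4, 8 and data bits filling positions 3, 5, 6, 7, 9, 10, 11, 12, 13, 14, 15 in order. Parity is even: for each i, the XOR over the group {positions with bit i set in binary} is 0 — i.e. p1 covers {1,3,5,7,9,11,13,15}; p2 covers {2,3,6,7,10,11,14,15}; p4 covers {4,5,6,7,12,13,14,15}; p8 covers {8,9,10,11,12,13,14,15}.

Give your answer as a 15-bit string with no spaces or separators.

Place data at non-parity positions: p1 p2 0 p4 1 0 1 p8 1 0 1 0 1 1 1
p1 (pos 1,3,5,7,9,11,13,15): XOR of data positions = 0⊕1⊕1⊕1⊕1⊕1⊕1 = 0
p2 (pos 2,3,6,7,10,11,14,15): XOR of data positions = 0⊕0⊕1⊕0⊕1⊕1⊕1 = 0
p4 (pos 4,5,6,7,12,13,14,15): XOR of data positions = 1⊕0⊕1⊕0⊕1⊕1⊕1 = 1
p8 (pos 8,9,10,11,12,13,14,15): XOR of data positions = 1⊕0⊕1⊕0⊕1⊕1⊕1 = 1
Codeword: 000110111010111

000110111010111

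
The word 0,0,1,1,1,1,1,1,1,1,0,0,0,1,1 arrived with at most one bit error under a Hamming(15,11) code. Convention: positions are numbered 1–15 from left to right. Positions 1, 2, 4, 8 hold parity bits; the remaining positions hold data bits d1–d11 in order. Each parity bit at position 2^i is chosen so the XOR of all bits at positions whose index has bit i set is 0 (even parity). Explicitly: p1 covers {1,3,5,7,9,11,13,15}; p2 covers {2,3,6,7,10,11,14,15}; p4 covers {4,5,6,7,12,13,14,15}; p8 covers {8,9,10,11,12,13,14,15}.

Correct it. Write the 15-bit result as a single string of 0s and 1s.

s1 (pos 1,3,5,7,9,11,13,15): 0⊕1⊕1⊕1⊕1⊕0⊕0⊕1 = 1
s2 (pos 2,3,6,7,10,11,14,15): 0⊕1⊕1⊕1⊕1⊕0⊕1⊕1 = 0
s4 (pos 4,5,6,7,12,13,14,15): 1⊕1⊕1⊕1⊕0⊕0⊕1⊕1 = 0
s8 (pos 8,9,10,11,12,13,14,15): 1⊕1⊕1⊕0⊕0⊕0⊕1⊕1 = 1
Syndrome s8…s1 = 1001 → error at position 9.
Flip position 9: 001111111100011 → 001111110100011

001111110100011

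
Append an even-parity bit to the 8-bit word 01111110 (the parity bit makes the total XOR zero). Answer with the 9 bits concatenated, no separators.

XOR of the 8 data bits: 0⊕1⊕1⊕1⊕1⊕1⊕1⊕0 = 0
Parity bit = 0 (so all 9 bits XOR to 0).

011111100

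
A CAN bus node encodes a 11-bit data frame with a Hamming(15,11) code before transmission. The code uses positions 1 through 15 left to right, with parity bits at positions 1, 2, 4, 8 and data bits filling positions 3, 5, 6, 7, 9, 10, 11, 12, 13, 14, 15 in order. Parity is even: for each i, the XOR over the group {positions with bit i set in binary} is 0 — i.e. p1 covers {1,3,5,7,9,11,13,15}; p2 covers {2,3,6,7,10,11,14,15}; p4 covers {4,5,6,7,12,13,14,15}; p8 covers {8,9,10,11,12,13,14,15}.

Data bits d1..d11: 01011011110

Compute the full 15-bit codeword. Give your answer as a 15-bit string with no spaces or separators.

Place data at non-parity positions: p1 p2 0 p4 1 0 1 p8 1 0 1 1 1 1 0
p1 (pos 1,3,5,7,9,11,13,15): XOR of data positions = 0⊕1⊕1⊕1⊕1⊕1⊕0 = 1
p2 (pos 2,3,6,7,10,11,14,15): XOR of data positions = 0⊕0⊕1⊕0⊕1⊕1⊕0 = 1
p4 (pos 4,5,6,7,12,13,14,15): XOR of data positions = 1⊕0⊕1⊕1⊕1⊕1⊕0 = 1
p8 (pos 8,9,10,11,12,13,14,15): XOR of data positions = 1⊕0⊕1⊕1⊕1⊕1⊕0 = 1
Codeword: 110110111011110

110110111011110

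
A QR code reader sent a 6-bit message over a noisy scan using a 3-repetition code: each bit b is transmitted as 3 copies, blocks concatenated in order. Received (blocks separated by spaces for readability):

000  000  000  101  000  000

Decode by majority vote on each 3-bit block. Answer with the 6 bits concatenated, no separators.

Block 1 (000): 0 ones → 0
Block 2 (000): 0 ones → 0
Block 3 (000): 0 ones → 0
Block 4 (101): 2 ones → 1
Block 5 (000): 0 ones → 0
Block 6 (000): 0 ones → 0

000100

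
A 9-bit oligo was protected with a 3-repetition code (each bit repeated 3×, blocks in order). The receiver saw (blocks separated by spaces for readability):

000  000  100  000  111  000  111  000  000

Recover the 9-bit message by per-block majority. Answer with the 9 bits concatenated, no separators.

Block 1 (000): 0 ones → 0
Block 2 (000): 0 ones → 0
Block 3 (100): 1 one → 0
Block 4 (000): 0 ones → 0
Block 5 (111): 3 ones → 1
Block 6 (000): 0 ones → 0
Block 7 (111): 3 ones → 1
Block 8 (000): 0 ones → 0
Block 9 (000): 0 ones → 0

000010100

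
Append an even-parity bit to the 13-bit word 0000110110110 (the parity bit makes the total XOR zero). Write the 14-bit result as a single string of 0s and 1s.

XOR of the 13 data bits: 0⊕0⊕0⊕0⊕1⊕1⊕0⊕1⊕1⊕0⊕1⊕1⊕0 = 0
Parity bit = 0 (so all 14 bits XOR to 0).

00001101101100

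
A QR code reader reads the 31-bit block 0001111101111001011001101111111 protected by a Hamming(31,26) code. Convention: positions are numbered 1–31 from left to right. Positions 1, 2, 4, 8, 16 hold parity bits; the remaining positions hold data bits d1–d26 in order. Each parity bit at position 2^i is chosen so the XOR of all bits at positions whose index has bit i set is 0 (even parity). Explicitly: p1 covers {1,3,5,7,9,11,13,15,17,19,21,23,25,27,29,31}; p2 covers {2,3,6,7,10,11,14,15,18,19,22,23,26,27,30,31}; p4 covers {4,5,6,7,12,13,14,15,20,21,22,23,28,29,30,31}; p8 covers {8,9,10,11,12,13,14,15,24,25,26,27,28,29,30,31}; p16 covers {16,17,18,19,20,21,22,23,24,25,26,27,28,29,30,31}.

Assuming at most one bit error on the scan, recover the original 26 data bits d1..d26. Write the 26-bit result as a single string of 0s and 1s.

01110111100011001101111111

s1 (pos 1,3,5,7,9,11,13,15,17,19,21,23,25,27,29,31): 0⊕0⊕1⊕1⊕0⊕1⊕1⊕0⊕0⊕1⊕0⊕1⊕1⊕1⊕1⊕1 = 0
s2 (pos 2,3,6,7,10,11,14,15,18,19,22,23,26,27,30,31): 0⊕0⊕1⊕1⊕1⊕1⊕0⊕0⊕1⊕1⊕1⊕1⊕1⊕1⊕1⊕1 = 0
s4 (pos 4,5,6,7,12,13,14,15,20,21,22,23,28,29,30,31): 1⊕1⊕1⊕1⊕1⊕1⊕0⊕0⊕0⊕0⊕1⊕1⊕1⊕1⊕1⊕1 = 0
s8 (pos 8,9,10,11,12,13,14,15,24,25,26,27,28,29,30,31): 1⊕0⊕1⊕1⊕1⊕1⊕0⊕0⊕0⊕1⊕1⊕1⊕1⊕1⊕1⊕1 = 0
s16 (pos 16,17,18,19,20,21,22,23,24,25,26,27,28,29,30,31): 1⊕0⊕1⊕1⊕0⊕0⊕1⊕1⊕0⊕1⊕1⊕1⊕1⊕1⊕1⊕1 = 0
Syndrome s16…s1 = 00000 → no error.
Read data bits from positions 3,5,6,7,9,10,11,12,13,14,15,17,18,19,20,21,22,23,24,25,26,27,28,29,30,31: 01110111100011001101111111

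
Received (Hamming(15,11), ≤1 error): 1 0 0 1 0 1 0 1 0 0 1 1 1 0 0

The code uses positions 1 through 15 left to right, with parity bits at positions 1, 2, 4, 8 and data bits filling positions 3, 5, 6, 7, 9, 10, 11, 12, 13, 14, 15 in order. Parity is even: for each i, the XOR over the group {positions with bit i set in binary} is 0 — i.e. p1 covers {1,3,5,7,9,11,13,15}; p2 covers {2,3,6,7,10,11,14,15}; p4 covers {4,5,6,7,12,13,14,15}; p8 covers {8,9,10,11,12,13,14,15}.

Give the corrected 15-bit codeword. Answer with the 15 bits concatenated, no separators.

s1 (pos 1,3,5,7,9,11,13,15): 1⊕0⊕0⊕0⊕0⊕1⊕1⊕0 = 1
s2 (pos 2,3,6,7,10,11,14,15): 0⊕0⊕1⊕0⊕0⊕1⊕0⊕0 = 0
s4 (pos 4,5,6,7,12,13,14,15): 1⊕0⊕1⊕0⊕1⊕1⊕0⊕0 = 0
s8 (pos 8,9,10,11,12,13,14,15): 1⊕0⊕0⊕1⊕1⊕1⊕0⊕0 = 0
Syndrome s8…s1 = 0001 → error at position 1.
Flip position 1: 100101010011100 → 000101010011100

000101010011100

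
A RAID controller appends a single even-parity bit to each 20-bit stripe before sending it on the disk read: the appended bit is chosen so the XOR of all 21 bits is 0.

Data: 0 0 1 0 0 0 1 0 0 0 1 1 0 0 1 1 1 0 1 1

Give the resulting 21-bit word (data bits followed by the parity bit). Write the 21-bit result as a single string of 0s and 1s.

XOR of the 20 data bits: 0⊕0⊕1⊕0⊕0⊕0⊕1⊕0⊕0⊕0⊕1⊕1⊕0⊕0⊕1⊕1⊕1⊕0⊕1⊕1 = 1
Parity bit = 1 (so all 21 bits XOR to 0).

001000100011001110111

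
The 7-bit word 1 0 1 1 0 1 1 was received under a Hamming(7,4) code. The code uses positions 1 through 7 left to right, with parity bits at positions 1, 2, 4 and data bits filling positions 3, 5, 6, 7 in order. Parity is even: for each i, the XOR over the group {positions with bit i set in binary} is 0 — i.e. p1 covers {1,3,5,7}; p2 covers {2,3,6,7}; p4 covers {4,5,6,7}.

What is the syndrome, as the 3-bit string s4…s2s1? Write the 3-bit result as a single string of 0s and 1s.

s1 (pos 1,3,5,7): 1⊕1⊕0⊕1 = 1
s2 (pos 2,3,6,7): 0⊕1⊕1⊕1 = 1
s4 (pos 4,5,6,7): 1⊕0⊕1⊕1 = 1
Syndrome s4…s1 = 111 → error at position 7.

111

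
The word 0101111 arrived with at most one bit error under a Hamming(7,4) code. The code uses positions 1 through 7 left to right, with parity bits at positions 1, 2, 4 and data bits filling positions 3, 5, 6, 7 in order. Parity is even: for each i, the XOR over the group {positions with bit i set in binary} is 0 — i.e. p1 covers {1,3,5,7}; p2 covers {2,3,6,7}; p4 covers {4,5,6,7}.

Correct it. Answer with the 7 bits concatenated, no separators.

s1 (pos 1,3,5,7): 0⊕0⊕1⊕1 = 0
s2 (pos 2,3,6,7): 1⊕0⊕1⊕1 = 1
s4 (pos 4,5,6,7): 1⊕1⊕1⊕1 = 0
Syndrome s4…s1 = 010 → error at position 2.
Flip position 2: 0101111 → 0001111

0001111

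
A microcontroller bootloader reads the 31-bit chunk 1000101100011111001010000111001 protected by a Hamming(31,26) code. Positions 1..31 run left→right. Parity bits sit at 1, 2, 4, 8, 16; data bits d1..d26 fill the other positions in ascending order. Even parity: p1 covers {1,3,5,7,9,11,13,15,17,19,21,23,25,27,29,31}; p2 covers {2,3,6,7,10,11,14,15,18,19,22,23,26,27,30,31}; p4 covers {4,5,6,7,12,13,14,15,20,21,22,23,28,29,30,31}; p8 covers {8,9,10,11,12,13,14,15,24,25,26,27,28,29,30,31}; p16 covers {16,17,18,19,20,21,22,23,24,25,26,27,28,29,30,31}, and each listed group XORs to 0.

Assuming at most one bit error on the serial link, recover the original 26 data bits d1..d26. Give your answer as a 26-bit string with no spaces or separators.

s1 (pos 1,3,5,7,9,11,13,15,17,19,21,23,25,27,29,31): 1⊕0⊕1⊕1⊕0⊕0⊕1⊕1⊕0⊕1⊕1⊕0⊕0⊕1⊕0⊕1 = 1
s2 (pos 2,3,6,7,10,11,14,15,18,19,22,23,26,27,30,31): 0⊕0⊕0⊕1⊕0⊕0⊕1⊕1⊕0⊕1⊕0⊕0⊕1⊕1⊕0⊕1 = 1
s4 (pos 4,5,6,7,12,13,14,15,20,21,22,23,28,29,30,31): 0⊕1⊕0⊕1⊕1⊕1⊕1⊕1⊕0⊕1⊕0⊕0⊕1⊕0⊕0⊕1 = 1
s8 (pos 8,9,10,11,12,13,14,15,24,25,26,27,28,29,30,31): 1⊕0⊕0⊕0⊕1⊕1⊕1⊕1⊕0⊕0⊕1⊕1⊕1⊕0⊕0⊕1 = 1
s16 (pos 16,17,18,19,20,21,22,23,24,25,26,27,28,29,30,31): 1⊕0⊕0⊕1⊕0⊕1⊕0⊕0⊕0⊕0⊕1⊕1⊕1⊕0⊕0⊕1 = 1
Syndrome s16…s1 = 11111 → error at position 31.
Flip position 31: 1000101100011111001010000111001 → 1000101100011111001010000111000
Read data bits from positions 3,5,6,7,9,10,11,12,13,14,15,17,18,19,20,21,22,23,24,25,26,27,28,29,30,31: 01010001111001010000111000

01010001111001010000111000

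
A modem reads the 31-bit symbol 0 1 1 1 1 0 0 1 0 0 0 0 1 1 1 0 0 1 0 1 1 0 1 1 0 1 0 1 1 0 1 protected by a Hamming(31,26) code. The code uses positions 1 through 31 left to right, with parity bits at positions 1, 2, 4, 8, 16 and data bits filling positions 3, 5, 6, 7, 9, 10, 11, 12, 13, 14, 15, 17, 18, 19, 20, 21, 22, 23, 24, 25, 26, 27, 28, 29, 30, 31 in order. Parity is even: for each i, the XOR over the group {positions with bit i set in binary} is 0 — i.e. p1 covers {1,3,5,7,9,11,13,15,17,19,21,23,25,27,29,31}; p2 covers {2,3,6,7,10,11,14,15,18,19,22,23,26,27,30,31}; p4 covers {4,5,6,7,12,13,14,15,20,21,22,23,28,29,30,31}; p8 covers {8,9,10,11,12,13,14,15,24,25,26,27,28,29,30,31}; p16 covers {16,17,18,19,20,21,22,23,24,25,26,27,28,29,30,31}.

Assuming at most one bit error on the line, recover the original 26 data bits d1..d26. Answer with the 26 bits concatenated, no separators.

11000000111010110110100101

s1 (pos 1,3,5,7,9,11,13,15,17,19,21,23,25,27,29,31): 0⊕1⊕1⊕0⊕0⊕0⊕1⊕1⊕0⊕0⊕1⊕1⊕0⊕0⊕1⊕1 = 0
s2 (pos 2,3,6,7,10,11,14,15,18,19,22,23,26,27,30,31): 1⊕1⊕0⊕0⊕0⊕0⊕1⊕1⊕1⊕0⊕0⊕1⊕1⊕0⊕0⊕1 = 0
s4 (pos 4,5,6,7,12,13,14,15,20,21,22,23,28,29,30,31): 1⊕1⊕0⊕0⊕0⊕1⊕1⊕1⊕1⊕1⊕0⊕1⊕1⊕1⊕0⊕1 = 1
s8 (pos 8,9,10,11,12,13,14,15,24,25,26,27,28,29,30,31): 1⊕0⊕0⊕0⊕0⊕1⊕1⊕1⊕1⊕0⊕1⊕0⊕1⊕1⊕0⊕1 = 1
s16 (pos 16,17,18,19,20,21,22,23,24,25,26,27,28,29,30,31): 0⊕0⊕1⊕0⊕1⊕1⊕0⊕1⊕1⊕0⊕1⊕0⊕1⊕1⊕0⊕1 = 1
Syndrome s16…s1 = 11100 → error at position 28.
Flip position 28: 0111100100001110010110110101101 → 0111100100001110010110110100101
Read data bits from positions 3,5,6,7,9,10,11,12,13,14,15,17,18,19,20,21,22,23,24,25,26,27,28,29,30,31: 11000000111010110110100101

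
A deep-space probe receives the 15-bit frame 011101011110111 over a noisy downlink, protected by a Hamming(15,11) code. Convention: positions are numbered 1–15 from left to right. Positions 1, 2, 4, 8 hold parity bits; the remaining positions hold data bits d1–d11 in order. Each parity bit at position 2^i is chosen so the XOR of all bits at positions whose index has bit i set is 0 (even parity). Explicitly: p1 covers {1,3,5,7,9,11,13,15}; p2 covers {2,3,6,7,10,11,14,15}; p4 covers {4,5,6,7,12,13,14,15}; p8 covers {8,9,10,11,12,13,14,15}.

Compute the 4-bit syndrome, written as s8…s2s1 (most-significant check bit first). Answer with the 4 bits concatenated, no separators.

s1 (pos 1,3,5,7,9,11,13,15): 0⊕1⊕0⊕0⊕1⊕1⊕1⊕1 = 1
s2 (pos 2,3,6,7,10,11,14,15): 1⊕1⊕1⊕0⊕1⊕1⊕1⊕1 = 1
s4 (pos 4,5,6,7,12,13,14,15): 1⊕0⊕1⊕0⊕0⊕1⊕1⊕1 = 1
s8 (pos 8,9,10,11,12,13,14,15): 1⊕1⊕1⊕1⊕0⊕1⊕1⊕1 = 1
Syndrome s8…s1 = 1111 → error at position 15.

1111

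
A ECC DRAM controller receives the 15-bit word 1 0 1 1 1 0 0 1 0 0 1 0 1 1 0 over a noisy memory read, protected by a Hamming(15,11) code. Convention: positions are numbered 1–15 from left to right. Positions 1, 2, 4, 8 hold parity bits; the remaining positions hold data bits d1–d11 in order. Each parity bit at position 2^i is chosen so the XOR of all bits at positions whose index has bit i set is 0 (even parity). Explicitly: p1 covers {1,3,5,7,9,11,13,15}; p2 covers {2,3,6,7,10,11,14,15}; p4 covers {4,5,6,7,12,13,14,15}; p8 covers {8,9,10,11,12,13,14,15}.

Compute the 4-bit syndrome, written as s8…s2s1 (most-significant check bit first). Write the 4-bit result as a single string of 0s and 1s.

0011

s1 (pos 1,3,5,7,9,11,13,15): 1⊕1⊕1⊕0⊕0⊕1⊕1⊕0 = 1
s2 (pos 2,3,6,7,10,11,14,15): 0⊕1⊕0⊕0⊕0⊕1⊕1⊕0 = 1
s4 (pos 4,5,6,7,12,13,14,15): 1⊕1⊕0⊕0⊕0⊕1⊕1⊕0 = 0
s8 (pos 8,9,10,11,12,13,14,15): 1⊕0⊕0⊕1⊕0⊕1⊕1⊕0 = 0
Syndrome s8…s1 = 0011 → error at position 3.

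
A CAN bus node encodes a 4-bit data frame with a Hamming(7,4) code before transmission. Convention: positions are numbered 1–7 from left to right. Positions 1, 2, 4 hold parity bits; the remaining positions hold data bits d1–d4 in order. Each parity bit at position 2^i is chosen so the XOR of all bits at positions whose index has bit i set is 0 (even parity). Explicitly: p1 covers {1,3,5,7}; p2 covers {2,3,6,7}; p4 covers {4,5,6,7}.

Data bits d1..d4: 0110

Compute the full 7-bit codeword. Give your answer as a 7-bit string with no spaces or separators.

1100110

Place data at non-parity positions: p1 p2 0 p4 1 1 0
p1 (pos 1,3,5,7): XOR of data positions = 0⊕1⊕0 = 1
p2 (pos 2,3,6,7): XOR of data positions = 0⊕1⊕0 = 1
p4 (pos 4,5,6,7): XOR of data positions = 1⊕1⊕0 = 0
Codeword: 1100110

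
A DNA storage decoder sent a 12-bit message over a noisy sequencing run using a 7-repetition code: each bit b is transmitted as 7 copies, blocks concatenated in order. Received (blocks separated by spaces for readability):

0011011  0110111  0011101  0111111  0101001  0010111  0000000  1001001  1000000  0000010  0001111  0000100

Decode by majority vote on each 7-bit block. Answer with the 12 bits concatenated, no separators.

Block 1 (0011011): 4 ones → 1
Block 2 (0110111): 5 ones → 1
Block 3 (0011101): 4 ones → 1
Block 4 (0111111): 6 ones → 1
Block 5 (0101001): 3 ones → 0
Block 6 (0010111): 4 ones → 1
Block 7 (0000000): 0 ones → 0
Block 8 (1001001): 3 ones → 0
Block 9 (1000000): 1 one → 0
Block 10 (0000010): 1 one → 0
Block 11 (0001111): 4 ones → 1
Block 12 (0000100): 1 one → 0

111101000010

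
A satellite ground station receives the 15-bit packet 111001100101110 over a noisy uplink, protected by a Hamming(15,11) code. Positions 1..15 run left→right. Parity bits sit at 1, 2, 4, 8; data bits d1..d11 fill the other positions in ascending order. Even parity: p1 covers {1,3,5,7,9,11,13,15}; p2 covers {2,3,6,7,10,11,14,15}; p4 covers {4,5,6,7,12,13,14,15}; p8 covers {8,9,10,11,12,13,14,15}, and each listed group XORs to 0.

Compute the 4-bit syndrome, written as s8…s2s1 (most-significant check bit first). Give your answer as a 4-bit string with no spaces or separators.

s1 (pos 1,3,5,7,9,11,13,15): 1⊕1⊕0⊕1⊕0⊕0⊕1⊕0 = 0
s2 (pos 2,3,6,7,10,11,14,15): 1⊕1⊕1⊕1⊕1⊕0⊕1⊕0 = 0
s4 (pos 4,5,6,7,12,13,14,15): 0⊕0⊕1⊕1⊕1⊕1⊕1⊕0 = 1
s8 (pos 8,9,10,11,12,13,14,15): 0⊕0⊕1⊕0⊕1⊕1⊕1⊕0 = 0
Syndrome s8…s1 = 0100 → error at position 4.

0100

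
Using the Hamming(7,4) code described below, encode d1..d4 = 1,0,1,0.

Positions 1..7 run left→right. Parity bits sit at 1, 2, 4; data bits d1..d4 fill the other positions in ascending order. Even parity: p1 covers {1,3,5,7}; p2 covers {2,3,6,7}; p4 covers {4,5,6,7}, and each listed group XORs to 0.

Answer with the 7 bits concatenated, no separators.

1011010

Place data at non-parity positions: p1 p2 1 p4 0 1 0
p1 (pos 1,3,5,7): XOR of data positions = 1⊕0⊕0 = 1
p2 (pos 2,3,6,7): XOR of data positions = 1⊕1⊕0 = 0
p4 (pos 4,5,6,7): XOR of data positions = 0⊕1⊕0 = 1
Codeword: 1011010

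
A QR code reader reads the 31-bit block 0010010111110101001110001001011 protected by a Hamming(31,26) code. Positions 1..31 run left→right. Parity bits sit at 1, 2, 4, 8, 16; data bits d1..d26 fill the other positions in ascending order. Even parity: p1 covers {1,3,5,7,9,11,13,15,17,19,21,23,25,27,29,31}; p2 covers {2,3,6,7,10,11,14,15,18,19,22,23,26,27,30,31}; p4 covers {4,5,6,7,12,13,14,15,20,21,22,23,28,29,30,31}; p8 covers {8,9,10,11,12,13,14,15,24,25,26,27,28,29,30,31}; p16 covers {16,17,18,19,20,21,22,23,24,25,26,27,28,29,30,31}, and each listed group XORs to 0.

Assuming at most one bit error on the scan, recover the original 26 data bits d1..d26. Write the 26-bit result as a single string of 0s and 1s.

s1 (pos 1,3,5,7,9,11,13,15,17,19,21,23,25,27,29,31): 0⊕1⊕0⊕0⊕1⊕1⊕0⊕0⊕0⊕1⊕1⊕0⊕1⊕0⊕0⊕1 = 1
s2 (pos 2,3,6,7,10,11,14,15,18,19,22,23,26,27,30,31): 0⊕1⊕1⊕0⊕1⊕1⊕1⊕0⊕0⊕1⊕0⊕0⊕0⊕0⊕1⊕1 = 0
s4 (pos 4,5,6,7,12,13,14,15,20,21,22,23,28,29,30,31): 0⊕0⊕1⊕0⊕1⊕0⊕1⊕0⊕1⊕1⊕0⊕0⊕1⊕0⊕1⊕1 = 0
s8 (pos 8,9,10,11,12,13,14,15,24,25,26,27,28,29,30,31): 1⊕1⊕1⊕1⊕1⊕0⊕1⊕0⊕0⊕1⊕0⊕0⊕1⊕0⊕1⊕1 = 0
s16 (pos 16,17,18,19,20,21,22,23,24,25,26,27,28,29,30,31): 1⊕0⊕0⊕1⊕1⊕1⊕0⊕0⊕0⊕1⊕0⊕0⊕1⊕0⊕1⊕1 = 0
Syndrome s16…s1 = 00001 → error at position 1.
Flip position 1: 0010010111110101001110001001011 → 1010010111110101001110001001011
Read data bits from positions 3,5,6,7,9,10,11,12,13,14,15,17,18,19,20,21,22,23,24,25,26,27,28,29,30,31: 10101111010001110001001011

10101111010001110001001011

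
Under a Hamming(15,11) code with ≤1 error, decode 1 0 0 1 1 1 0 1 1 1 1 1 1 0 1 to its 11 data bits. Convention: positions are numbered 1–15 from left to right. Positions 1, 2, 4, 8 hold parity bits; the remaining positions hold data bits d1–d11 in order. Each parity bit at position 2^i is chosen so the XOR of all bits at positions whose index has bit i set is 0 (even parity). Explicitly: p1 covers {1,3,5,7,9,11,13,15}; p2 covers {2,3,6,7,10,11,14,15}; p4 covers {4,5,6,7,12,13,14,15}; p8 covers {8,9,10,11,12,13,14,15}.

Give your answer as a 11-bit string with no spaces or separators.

01101111101

s1 (pos 1,3,5,7,9,11,13,15): 1⊕0⊕1⊕0⊕1⊕1⊕1⊕1 = 0
s2 (pos 2,3,6,7,10,11,14,15): 0⊕0⊕1⊕0⊕1⊕1⊕0⊕1 = 0
s4 (pos 4,5,6,7,12,13,14,15): 1⊕1⊕1⊕0⊕1⊕1⊕0⊕1 = 0
s8 (pos 8,9,10,11,12,13,14,15): 1⊕1⊕1⊕1⊕1⊕1⊕0⊕1 = 1
Syndrome s8…s1 = 1000 → error at position 8.
Flip position 8: 100111011111101 → 100111001111101
Read data bits from positions 3,5,6,7,9,10,11,12,13,14,15: 01101111101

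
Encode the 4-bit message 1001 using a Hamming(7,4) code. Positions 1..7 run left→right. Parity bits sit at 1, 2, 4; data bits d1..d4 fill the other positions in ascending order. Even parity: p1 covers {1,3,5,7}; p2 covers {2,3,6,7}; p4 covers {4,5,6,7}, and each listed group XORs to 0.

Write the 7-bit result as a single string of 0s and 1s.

Place data at non-parity positions: p1 p2 1 p4 0 0 1
p1 (pos 1,3,5,7): XOR of data positions = 1⊕0⊕1 = 0
p2 (pos 2,3,6,7): XOR of data positions = 1⊕0⊕1 = 0
p4 (pos 4,5,6,7): XOR of data positions = 0⊕0⊕1 = 1
Codeword: 0011001

0011001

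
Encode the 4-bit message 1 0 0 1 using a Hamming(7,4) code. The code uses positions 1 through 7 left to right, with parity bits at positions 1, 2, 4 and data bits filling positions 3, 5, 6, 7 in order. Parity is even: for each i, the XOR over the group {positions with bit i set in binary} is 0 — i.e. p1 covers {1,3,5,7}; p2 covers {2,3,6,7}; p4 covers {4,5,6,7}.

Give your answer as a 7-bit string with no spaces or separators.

Place data at non-parity positions: p1 p2 1 p4 0 0 1
p1 (pos 1,3,5,7): XOR of data positions = 1⊕0⊕1 = 0
p2 (pos 2,3,6,7): XOR of data positions = 1⊕0⊕1 = 0
p4 (pos 4,5,6,7): XOR of data positions = 0⊕0⊕1 = 1
Codeword: 0011001

0011001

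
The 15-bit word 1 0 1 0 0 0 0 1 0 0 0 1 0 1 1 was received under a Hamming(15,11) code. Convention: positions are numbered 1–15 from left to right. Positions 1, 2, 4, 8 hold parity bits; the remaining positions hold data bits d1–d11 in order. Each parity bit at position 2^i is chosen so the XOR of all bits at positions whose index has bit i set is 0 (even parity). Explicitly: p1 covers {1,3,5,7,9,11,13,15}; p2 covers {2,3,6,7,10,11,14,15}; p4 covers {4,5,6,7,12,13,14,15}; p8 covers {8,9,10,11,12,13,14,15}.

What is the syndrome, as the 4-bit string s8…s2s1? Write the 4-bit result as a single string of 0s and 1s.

s1 (pos 1,3,5,7,9,11,13,15): 1⊕1⊕0⊕0⊕0⊕0⊕0⊕1 = 1
s2 (pos 2,3,6,7,10,11,14,15): 0⊕1⊕0⊕0⊕0⊕0⊕1⊕1 = 1
s4 (pos 4,5,6,7,12,13,14,15): 0⊕0⊕0⊕0⊕1⊕0⊕1⊕1 = 1
s8 (pos 8,9,10,11,12,13,14,15): 1⊕0⊕0⊕0⊕1⊕0⊕1⊕1 = 0
Syndrome s8…s1 = 0111 → error at position 7.

0111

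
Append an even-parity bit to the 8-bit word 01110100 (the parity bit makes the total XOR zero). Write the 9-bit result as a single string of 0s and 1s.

XOR of the 8 data bits: 0⊕1⊕1⊕1⊕0⊕1⊕0⊕0 = 0
Parity bit = 0 (so all 9 bits XOR to 0).

011101000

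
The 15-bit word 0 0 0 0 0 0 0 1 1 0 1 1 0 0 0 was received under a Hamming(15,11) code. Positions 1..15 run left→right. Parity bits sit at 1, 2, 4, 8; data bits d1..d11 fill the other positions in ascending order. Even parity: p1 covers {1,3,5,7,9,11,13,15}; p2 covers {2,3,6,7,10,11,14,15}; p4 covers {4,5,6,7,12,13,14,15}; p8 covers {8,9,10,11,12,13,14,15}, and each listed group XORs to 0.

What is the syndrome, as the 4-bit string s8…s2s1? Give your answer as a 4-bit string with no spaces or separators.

0110

s1 (pos 1,3,5,7,9,11,13,15): 0⊕0⊕0⊕0⊕1⊕1⊕0⊕0 = 0
s2 (pos 2,3,6,7,10,11,14,15): 0⊕0⊕0⊕0⊕0⊕1⊕0⊕0 = 1
s4 (pos 4,5,6,7,12,13,14,15): 0⊕0⊕0⊕0⊕1⊕0⊕0⊕0 = 1
s8 (pos 8,9,10,11,12,13,14,15): 1⊕1⊕0⊕1⊕1⊕0⊕0⊕0 = 0
Syndrome s8…s1 = 0110 → error at position 6.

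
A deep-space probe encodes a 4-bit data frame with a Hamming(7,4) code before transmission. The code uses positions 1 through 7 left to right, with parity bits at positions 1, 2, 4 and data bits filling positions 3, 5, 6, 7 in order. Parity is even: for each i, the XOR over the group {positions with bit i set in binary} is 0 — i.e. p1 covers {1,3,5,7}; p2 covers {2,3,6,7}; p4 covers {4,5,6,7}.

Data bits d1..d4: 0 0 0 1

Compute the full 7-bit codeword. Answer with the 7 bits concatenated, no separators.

1101001

Place data at non-parity positions: p1 p2 0 p4 0 0 1
p1 (pos 1,3,5,7): XOR of data positions = 0⊕0⊕1 = 1
p2 (pos 2,3,6,7): XOR of data positions = 0⊕0⊕1 = 1
p4 (pos 4,5,6,7): XOR of data positions = 0⊕0⊕1 = 1
Codeword: 1101001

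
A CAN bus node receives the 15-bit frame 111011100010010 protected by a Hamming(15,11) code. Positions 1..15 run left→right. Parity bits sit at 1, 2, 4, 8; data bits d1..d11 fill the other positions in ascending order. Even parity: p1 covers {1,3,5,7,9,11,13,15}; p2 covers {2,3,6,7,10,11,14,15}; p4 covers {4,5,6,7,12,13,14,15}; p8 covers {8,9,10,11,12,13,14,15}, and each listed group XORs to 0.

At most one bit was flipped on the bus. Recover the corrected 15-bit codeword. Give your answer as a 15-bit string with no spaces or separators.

011011100010010

s1 (pos 1,3,5,7,9,11,13,15): 1⊕1⊕1⊕1⊕0⊕1⊕0⊕0 = 1
s2 (pos 2,3,6,7,10,11,14,15): 1⊕1⊕1⊕1⊕0⊕1⊕1⊕0 = 0
s4 (pos 4,5,6,7,12,13,14,15): 0⊕1⊕1⊕1⊕0⊕0⊕1⊕0 = 0
s8 (pos 8,9,10,11,12,13,14,15): 0⊕0⊕0⊕1⊕0⊕0⊕1⊕0 = 0
Syndrome s8…s1 = 0001 → error at position 1.
Flip position 1: 111011100010010 → 011011100010010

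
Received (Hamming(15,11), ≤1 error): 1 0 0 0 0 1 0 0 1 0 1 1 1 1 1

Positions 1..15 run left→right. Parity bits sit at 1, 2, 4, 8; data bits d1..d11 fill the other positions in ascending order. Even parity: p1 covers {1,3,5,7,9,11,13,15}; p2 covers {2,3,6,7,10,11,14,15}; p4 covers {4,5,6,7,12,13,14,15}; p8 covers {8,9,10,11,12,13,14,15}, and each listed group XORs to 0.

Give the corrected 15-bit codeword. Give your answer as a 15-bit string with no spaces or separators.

s1 (pos 1,3,5,7,9,11,13,15): 1⊕0⊕0⊕0⊕1⊕1⊕1⊕1 = 1
s2 (pos 2,3,6,7,10,11,14,15): 0⊕0⊕1⊕0⊕0⊕1⊕1⊕1 = 0
s4 (pos 4,5,6,7,12,13,14,15): 0⊕0⊕1⊕0⊕1⊕1⊕1⊕1 = 1
s8 (pos 8,9,10,11,12,13,14,15): 0⊕1⊕0⊕1⊕1⊕1⊕1⊕1 = 0
Syndrome s8…s1 = 0101 → error at position 5.
Flip position 5: 100001001011111 → 100011001011111

100011001011111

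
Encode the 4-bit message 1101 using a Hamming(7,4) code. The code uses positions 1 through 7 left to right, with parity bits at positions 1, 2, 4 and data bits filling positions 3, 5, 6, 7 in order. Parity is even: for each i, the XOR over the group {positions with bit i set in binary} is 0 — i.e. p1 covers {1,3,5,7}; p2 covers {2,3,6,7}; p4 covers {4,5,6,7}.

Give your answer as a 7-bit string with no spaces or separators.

1010101

Place data at non-parity positions: p1 p2 1 p4 1 0 1
p1 (pos 1,3,5,7): XOR of data positions = 1⊕1⊕1 = 1
p2 (pos 2,3,6,7): XOR of data positions = 1⊕0⊕1 = 0
p4 (pos 4,5,6,7): XOR of data positions = 1⊕0⊕1 = 0
Codeword: 1010101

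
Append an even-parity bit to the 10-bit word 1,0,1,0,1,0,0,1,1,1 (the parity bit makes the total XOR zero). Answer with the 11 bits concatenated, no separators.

XOR of the 10 data bits: 1⊕0⊕1⊕0⊕1⊕0⊕0⊕1⊕1⊕1 = 0
Parity bit = 0 (so all 11 bits XOR to 0).

10101001110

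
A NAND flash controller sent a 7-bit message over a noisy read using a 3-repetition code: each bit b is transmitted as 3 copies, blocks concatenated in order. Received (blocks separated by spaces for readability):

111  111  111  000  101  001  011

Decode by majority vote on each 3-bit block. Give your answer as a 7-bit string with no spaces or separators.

Block 1 (111): 3 ones → 1
Block 2 (111): 3 ones → 1
Block 3 (111): 3 ones → 1
Block 4 (000): 0 ones → 0
Block 5 (101): 2 ones → 1
Block 6 (001): 1 one → 0
Block 7 (011): 2 ones → 1

1110101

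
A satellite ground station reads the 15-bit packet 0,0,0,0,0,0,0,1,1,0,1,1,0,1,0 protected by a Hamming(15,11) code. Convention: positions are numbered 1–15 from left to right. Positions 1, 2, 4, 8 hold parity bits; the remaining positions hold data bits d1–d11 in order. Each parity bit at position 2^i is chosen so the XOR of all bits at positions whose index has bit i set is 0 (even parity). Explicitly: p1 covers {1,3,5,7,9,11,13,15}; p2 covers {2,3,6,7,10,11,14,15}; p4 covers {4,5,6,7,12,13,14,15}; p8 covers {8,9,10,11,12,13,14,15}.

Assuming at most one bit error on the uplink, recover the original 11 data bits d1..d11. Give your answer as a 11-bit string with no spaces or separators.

s1 (pos 1,3,5,7,9,11,13,15): 0⊕0⊕0⊕0⊕1⊕1⊕0⊕0 = 0
s2 (pos 2,3,6,7,10,11,14,15): 0⊕0⊕0⊕0⊕0⊕1⊕1⊕0 = 0
s4 (pos 4,5,6,7,12,13,14,15): 0⊕0⊕0⊕0⊕1⊕0⊕1⊕0 = 0
s8 (pos 8,9,10,11,12,13,14,15): 1⊕1⊕0⊕1⊕1⊕0⊕1⊕0 = 1
Syndrome s8…s1 = 1000 → error at position 8.
Flip position 8: 000000011011010 → 000000001011010
Read data bits from positions 3,5,6,7,9,10,11,12,13,14,15: 00001011010

00001011010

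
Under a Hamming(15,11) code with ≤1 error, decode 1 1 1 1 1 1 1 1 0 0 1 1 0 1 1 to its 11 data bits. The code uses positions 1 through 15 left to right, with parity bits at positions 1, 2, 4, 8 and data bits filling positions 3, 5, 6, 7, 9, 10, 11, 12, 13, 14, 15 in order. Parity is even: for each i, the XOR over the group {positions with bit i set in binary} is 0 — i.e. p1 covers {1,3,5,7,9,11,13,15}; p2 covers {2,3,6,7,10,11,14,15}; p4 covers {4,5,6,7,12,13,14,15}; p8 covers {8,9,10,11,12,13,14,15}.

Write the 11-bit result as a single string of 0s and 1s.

11110011001

s1 (pos 1,3,5,7,9,11,13,15): 1⊕1⊕1⊕1⊕0⊕1⊕0⊕1 = 0
s2 (pos 2,3,6,7,10,11,14,15): 1⊕1⊕1⊕1⊕0⊕1⊕1⊕1 = 1
s4 (pos 4,5,6,7,12,13,14,15): 1⊕1⊕1⊕1⊕1⊕0⊕1⊕1 = 1
s8 (pos 8,9,10,11,12,13,14,15): 1⊕0⊕0⊕1⊕1⊕0⊕1⊕1 = 1
Syndrome s8…s1 = 1110 → error at position 14.
Flip position 14: 111111110011011 → 111111110011001
Read data bits from positions 3,5,6,7,9,10,11,12,13,14,15: 11110011001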